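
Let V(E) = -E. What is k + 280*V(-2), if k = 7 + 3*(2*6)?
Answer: 603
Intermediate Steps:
k = 43 (k = 7 + 3*12 = 7 + 36 = 43)
k + 280*V(-2) = 43 + 280*(-1*(-2)) = 43 + 280*2 = 43 + 560 = 603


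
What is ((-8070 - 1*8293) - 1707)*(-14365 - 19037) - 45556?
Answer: 603528584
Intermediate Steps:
((-8070 - 1*8293) - 1707)*(-14365 - 19037) - 45556 = ((-8070 - 8293) - 1707)*(-33402) - 45556 = (-16363 - 1707)*(-33402) - 45556 = -18070*(-33402) - 45556 = 603574140 - 45556 = 603528584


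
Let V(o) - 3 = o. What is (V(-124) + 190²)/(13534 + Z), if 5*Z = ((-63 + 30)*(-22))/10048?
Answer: 903792480/339974443 ≈ 2.6584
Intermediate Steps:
V(o) = 3 + o
Z = 363/25120 (Z = (((-63 + 30)*(-22))/10048)/5 = (-33*(-22)*(1/10048))/5 = (726*(1/10048))/5 = (⅕)*(363/5024) = 363/25120 ≈ 0.014451)
(V(-124) + 190²)/(13534 + Z) = ((3 - 124) + 190²)/(13534 + 363/25120) = (-121 + 36100)/(339974443/25120) = 35979*(25120/339974443) = 903792480/339974443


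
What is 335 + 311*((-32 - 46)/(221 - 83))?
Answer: 3662/23 ≈ 159.22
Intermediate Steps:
335 + 311*((-32 - 46)/(221 - 83)) = 335 + 311*(-78/138) = 335 + 311*(-78*1/138) = 335 + 311*(-13/23) = 335 - 4043/23 = 3662/23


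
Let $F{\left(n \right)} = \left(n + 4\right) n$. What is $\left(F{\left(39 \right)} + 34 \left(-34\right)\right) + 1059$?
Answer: $1580$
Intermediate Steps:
$F{\left(n \right)} = n \left(4 + n\right)$ ($F{\left(n \right)} = \left(4 + n\right) n = n \left(4 + n\right)$)
$\left(F{\left(39 \right)} + 34 \left(-34\right)\right) + 1059 = \left(39 \left(4 + 39\right) + 34 \left(-34\right)\right) + 1059 = \left(39 \cdot 43 - 1156\right) + 1059 = \left(1677 - 1156\right) + 1059 = 521 + 1059 = 1580$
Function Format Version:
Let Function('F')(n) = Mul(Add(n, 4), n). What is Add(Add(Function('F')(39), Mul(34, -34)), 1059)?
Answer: 1580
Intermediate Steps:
Function('F')(n) = Mul(n, Add(4, n)) (Function('F')(n) = Mul(Add(4, n), n) = Mul(n, Add(4, n)))
Add(Add(Function('F')(39), Mul(34, -34)), 1059) = Add(Add(Mul(39, Add(4, 39)), Mul(34, -34)), 1059) = Add(Add(Mul(39, 43), -1156), 1059) = Add(Add(1677, -1156), 1059) = Add(521, 1059) = 1580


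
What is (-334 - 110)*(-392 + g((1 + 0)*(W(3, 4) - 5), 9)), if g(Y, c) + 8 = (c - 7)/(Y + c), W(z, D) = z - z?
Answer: 177378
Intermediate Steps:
W(z, D) = 0
g(Y, c) = -8 + (-7 + c)/(Y + c) (g(Y, c) = -8 + (c - 7)/(Y + c) = -8 + (-7 + c)/(Y + c))
(-334 - 110)*(-392 + g((1 + 0)*(W(3, 4) - 5), 9)) = (-334 - 110)*(-392 + (-7 - 8*(1 + 0)*(0 - 5) - 7*9)/((1 + 0)*(0 - 5) + 9)) = -444*(-392 + (-7 - 8*(-5) - 63)/(1*(-5) + 9)) = -444*(-392 + (-7 - 8*(-5) - 63)/(-5 + 9)) = -444*(-392 + (-7 + 40 - 63)/4) = -444*(-392 + (¼)*(-30)) = -444*(-392 - 15/2) = -444*(-799/2) = 177378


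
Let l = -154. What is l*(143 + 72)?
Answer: -33110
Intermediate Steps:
l*(143 + 72) = -154*(143 + 72) = -154*215 = -33110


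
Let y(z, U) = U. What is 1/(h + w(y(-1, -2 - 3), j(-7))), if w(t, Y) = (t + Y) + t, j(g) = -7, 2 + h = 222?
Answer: 1/203 ≈ 0.0049261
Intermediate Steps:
h = 220 (h = -2 + 222 = 220)
w(t, Y) = Y + 2*t (w(t, Y) = (Y + t) + t = Y + 2*t)
1/(h + w(y(-1, -2 - 3), j(-7))) = 1/(220 + (-7 + 2*(-2 - 3))) = 1/(220 + (-7 + 2*(-5))) = 1/(220 + (-7 - 10)) = 1/(220 - 17) = 1/203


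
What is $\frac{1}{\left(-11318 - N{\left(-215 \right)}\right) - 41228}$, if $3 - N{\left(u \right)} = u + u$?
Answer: $- \frac{1}{52979} \approx -1.8875 \cdot 10^{-5}$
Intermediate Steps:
$N{\left(u \right)} = 3 - 2 u$ ($N{\left(u \right)} = 3 - \left(u + u\right) = 3 - 2 u$)
$\frac{1}{\left(-11318 - N{\left(-215 \right)}\right) - 41228} = \frac{1}{\left(-11318 - \left(3 - -430\right)\right) - 41228} = \frac{1}{\left(-11318 - \left(3 + 430\right)\right) - 41228} = \frac{1}{\left(-11318 - 433\right) - 41228} = \frac{1}{-11751 - 41228} = \frac{1}{-52979} = - \frac{1}{52979}$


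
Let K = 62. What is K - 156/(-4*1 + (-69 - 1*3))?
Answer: 1217/19 ≈ 64.053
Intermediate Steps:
K - 156/(-4*1 + (-69 - 1*3)) = 62 - 156/(-4*1 + (-69 - 1*3)) = 62 - 156/(-4 + (-69 - 3)) = 62 - 156/(-4 - 72) = 62 - 156/(-76) = 62 - 156*(-1/76) = 62 + 39/19 = 1217/19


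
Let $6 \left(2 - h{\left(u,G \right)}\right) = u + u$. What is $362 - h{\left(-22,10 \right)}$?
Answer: $\frac{1058}{3} \approx 352.67$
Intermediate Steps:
$h{\left(u,G \right)} = 2 - \frac{u}{3}$ ($h{\left(u,G \right)} = 2 - \frac{u + u}{6} = 2 - \frac{2 u}{6} = 2 - \frac{u}{3}$)
$362 - h{\left(-22,10 \right)} = 362 - \left(2 - - \frac{22}{3}\right) = 362 - \left(2 + \frac{22}{3}\right) = 362 - \frac{28}{3} = \frac{1058}{3}$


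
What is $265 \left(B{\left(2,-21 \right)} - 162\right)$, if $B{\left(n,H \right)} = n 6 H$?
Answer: $-109710$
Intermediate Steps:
$B{\left(n,H \right)} = 6 H n$ ($B{\left(n,H \right)} = 6 n H = 6 H n$)
$265 \left(B{\left(2,-21 \right)} - 162\right) = 265 \left(6 \left(-21\right) 2 - 162\right) = 265 \left(-252 - 162\right) = 265 \left(-414\right) = -109710$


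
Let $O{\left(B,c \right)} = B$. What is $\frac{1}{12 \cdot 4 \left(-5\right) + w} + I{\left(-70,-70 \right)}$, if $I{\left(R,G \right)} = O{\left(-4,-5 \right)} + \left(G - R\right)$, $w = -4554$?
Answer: $- \frac{19177}{4794} \approx -4.0002$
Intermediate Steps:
$I{\left(R,G \right)} = -4 + G - R$ ($I{\left(R,G \right)} = -4 + \left(G - R\right) = -4 + G - R$)
$\frac{1}{12 \cdot 4 \left(-5\right) + w} + I{\left(-70,-70 \right)} = \frac{1}{12 \cdot 4 \left(-5\right) - 4554} - 4 = \frac{1}{48 \left(-5\right) - 4554} - 4 = \frac{1}{-240 - 4554} - 4 = \frac{1}{-4794} - 4 = - \frac{1}{4794} - 4 = - \frac{19177}{4794}$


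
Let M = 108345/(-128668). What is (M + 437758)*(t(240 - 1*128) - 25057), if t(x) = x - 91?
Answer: -352540290535741/32167 ≈ -1.0960e+10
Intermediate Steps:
t(x) = -91 + x
M = -108345/128668 (M = 108345*(-1/128668) = -108345/128668 ≈ -0.84205)
(M + 437758)*(t(240 - 1*128) - 25057) = (-108345/128668 + 437758)*((-91 + (240 - 1*128)) - 25057) = 56325337999*((-91 + (240 - 128)) - 25057)/128668 = 56325337999*((-91 + 112) - 25057)/128668 = 56325337999*(21 - 25057)/128668 = (56325337999/128668)*(-25036) = -352540290535741/32167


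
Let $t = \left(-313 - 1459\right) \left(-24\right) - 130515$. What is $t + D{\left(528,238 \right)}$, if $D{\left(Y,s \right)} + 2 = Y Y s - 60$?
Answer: $66262543$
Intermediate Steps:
$D{\left(Y,s \right)} = -62 + s Y^{2}$ ($D{\left(Y,s \right)} = -2 + \left(Y Y s - 60\right) = -2 + \left(Y^{2} s - 60\right) = -2 + \left(s Y^{2} - 60\right) = -2 + \left(-60 + s Y^{2}\right) = -62 + s Y^{2}$)
$t = -87987$ ($t = \left(-313 - 1459\right) \left(-24\right) - 130515 = \left(-1772\right) \left(-24\right) - 130515 = 42528 - 130515 = -87987$)
$t + D{\left(528,238 \right)} = -87987 - \left(62 - 238 \cdot 528^{2}\right) = -87987 + \left(-62 + 238 \cdot 278784\right) = -87987 + \left(-62 + 66350592\right) = -87987 + 66350530 = 66262543$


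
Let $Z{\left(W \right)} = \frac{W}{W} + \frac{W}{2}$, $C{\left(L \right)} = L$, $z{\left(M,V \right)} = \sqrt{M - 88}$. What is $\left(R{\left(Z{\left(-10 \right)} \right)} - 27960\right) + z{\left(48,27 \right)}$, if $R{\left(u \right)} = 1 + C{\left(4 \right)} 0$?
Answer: $-27959 + 2 i \sqrt{10} \approx -27959.0 + 6.3246 i$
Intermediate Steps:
$z{\left(M,V \right)} = \sqrt{-88 + M}$
$Z{\left(W \right)} = 1 + \frac{W}{2}$ ($Z{\left(W \right)} = 1 + W \frac{1}{2} = 1 + \frac{W}{2}$)
$R{\left(u \right)} = 1$ ($R{\left(u \right)} = 1 + 4 \cdot 0 = 1 + 0 = 1$)
$\left(R{\left(Z{\left(-10 \right)} \right)} - 27960\right) + z{\left(48,27 \right)} = \left(1 - 27960\right) + \sqrt{-88 + 48} = -27959 + \sqrt{-40} = -27959 + 2 i \sqrt{10}$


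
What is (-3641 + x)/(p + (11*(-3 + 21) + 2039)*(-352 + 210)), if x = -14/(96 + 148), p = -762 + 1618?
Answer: 444209/38649356 ≈ 0.011493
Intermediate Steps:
p = 856
x = -7/122 (x = -14/244 = -14*1/244 = -7/122 ≈ -0.057377)
(-3641 + x)/(p + (11*(-3 + 21) + 2039)*(-352 + 210)) = (-3641 - 7/122)/(856 + (11*(-3 + 21) + 2039)*(-352 + 210)) = -444209/(122*(856 + (11*18 + 2039)*(-142))) = -444209/(122*(856 + (198 + 2039)*(-142))) = -444209/(122*(856 + 2237*(-142))) = -444209/(122*(856 - 317654)) = -444209/122/(-316798) = -444209/122*(-1/316798) = 444209/38649356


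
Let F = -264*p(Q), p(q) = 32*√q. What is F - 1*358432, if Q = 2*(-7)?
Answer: -358432 - 8448*I*√14 ≈ -3.5843e+5 - 31610.0*I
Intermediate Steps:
Q = -14
F = -8448*I*√14 (F = -8448*√(-14) = -8448*I*√14 ≈ -31610.0*I)
F - 1*358432 = -8448*I*√14 - 1*358432 = -8448*I*√14 - 358432 = -358432 - 8448*I*√14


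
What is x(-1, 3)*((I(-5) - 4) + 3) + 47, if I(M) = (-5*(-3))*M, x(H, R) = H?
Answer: 123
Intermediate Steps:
I(M) = 15*M
x(-1, 3)*((I(-5) - 4) + 3) + 47 = -((15*(-5) - 4) + 3) + 47 = -((-75 - 4) + 3) + 47 = -(-79 + 3) + 47 = -1*(-76) + 47 = 76 + 47 = 123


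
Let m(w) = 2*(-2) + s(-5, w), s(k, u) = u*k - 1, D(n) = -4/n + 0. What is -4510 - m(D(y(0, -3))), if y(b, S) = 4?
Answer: -4510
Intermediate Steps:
D(n) = -4/n
s(k, u) = -1 + k*u (s(k, u) = k*u - 1 = -1 + k*u)
m(w) = -5 - 5*w (m(w) = 2*(-2) + (-1 - 5*w) = -4 + (-1 - 5*w) = -5 - 5*w)
-4510 - m(D(y(0, -3))) = -4510 - (-5 - (-20)/4) = -4510 - (-5 - 5*(-1)) = -4510 - (-5 + 5) = -4510 - 1*0 = -4510 + 0 = -4510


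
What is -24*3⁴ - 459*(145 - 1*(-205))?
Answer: -162594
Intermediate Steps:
-24*3⁴ - 459*(145 - 1*(-205)) = -24*81 - 459*(145 + 205) = -1944 - 459*350 = -1944 - 160650 = -162594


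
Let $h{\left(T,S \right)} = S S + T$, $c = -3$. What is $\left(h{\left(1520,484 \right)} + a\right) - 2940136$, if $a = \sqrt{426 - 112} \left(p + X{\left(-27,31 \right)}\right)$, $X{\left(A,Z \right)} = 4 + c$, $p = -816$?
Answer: $-2704360 - 815 \sqrt{314} \approx -2.7188 \cdot 10^{6}$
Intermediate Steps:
$h{\left(T,S \right)} = T + S^{2}$ ($h{\left(T,S \right)} = S^{2} + T = T + S^{2}$)
$X{\left(A,Z \right)} = 1$ ($X{\left(A,Z \right)} = 4 - 3 = 1$)
$a = - 815 \sqrt{314}$ ($a = \sqrt{426 - 112} \left(-816 + 1\right) = \sqrt{314} \left(-815\right) = - 815 \sqrt{314} \approx -14442.0$)
$\left(h{\left(1520,484 \right)} + a\right) - 2940136 = \left(\left(1520 + 484^{2}\right) - 815 \sqrt{314}\right) - 2940136 = \left(\left(1520 + 234256\right) - 815 \sqrt{314}\right) - 2940136 = \left(235776 - 815 \sqrt{314}\right) - 2940136 = -2704360 - 815 \sqrt{314}$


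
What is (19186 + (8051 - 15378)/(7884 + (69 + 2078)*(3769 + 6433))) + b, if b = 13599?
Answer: 718371077403/21911578 ≈ 32785.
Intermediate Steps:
(19186 + (8051 - 15378)/(7884 + (69 + 2078)*(3769 + 6433))) + b = (19186 + (8051 - 15378)/(7884 + (69 + 2078)*(3769 + 6433))) + 13599 = (19186 - 7327/(7884 + 2147*10202)) + 13599 = (19186 - 7327/(7884 + 21903694)) + 13599 = (19186 - 7327/21911578) + 13599 = 420395528181/21911578 + 13599 = 718371077403/21911578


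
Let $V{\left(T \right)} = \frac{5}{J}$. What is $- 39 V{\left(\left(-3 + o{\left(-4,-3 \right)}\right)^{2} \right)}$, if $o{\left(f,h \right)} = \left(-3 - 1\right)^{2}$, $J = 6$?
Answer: $- \frac{65}{2} \approx -32.5$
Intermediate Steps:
$o{\left(f,h \right)} = 16$ ($o{\left(f,h \right)} = \left(-4\right)^{2} = 16$)
$V{\left(T \right)} = \frac{5}{6}$
$- 39 V{\left(\left(-3 + o{\left(-4,-3 \right)}\right)^{2} \right)} = \left(-39\right) \frac{5}{6} = - \frac{65}{2}$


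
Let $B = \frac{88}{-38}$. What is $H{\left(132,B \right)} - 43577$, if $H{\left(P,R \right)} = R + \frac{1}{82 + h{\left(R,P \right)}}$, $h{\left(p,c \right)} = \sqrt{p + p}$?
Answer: $\frac{- 1656014 \sqrt{418} + 1290034545 i}{38 \left(\sqrt{418} - 779 i\right)} \approx -43579.0 - 0.000319 i$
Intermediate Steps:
$h{\left(p,c \right)} = \sqrt{2} \sqrt{p}$ ($h{\left(p,c \right)} = \sqrt{2 p} = \sqrt{2} \sqrt{p}$)
$B = - \frac{44}{19}$ ($B = 88 \left(- \frac{1}{38}\right) = - \frac{44}{19} \approx -2.3158$)
$H{\left(P,R \right)} = R + \frac{1}{82 + \sqrt{2} \sqrt{R}}$
$H{\left(132,B \right)} - 43577 = \frac{1 + 82 \left(- \frac{44}{19}\right) + \sqrt{2} \left(- \frac{44}{19}\right)^{\frac{3}{2}}}{82 + \sqrt{2} \sqrt{- \frac{44}{19}}} - 43577 = \frac{1 - \frac{3608}{19} + \sqrt{2} \left(- \frac{88 i \sqrt{209}}{361}\right)}{82 + \sqrt{2} \frac{2 i \sqrt{209}}{19}} - 43577 = \frac{1 - \frac{3608}{19} - \frac{88 i \sqrt{418}}{361}}{82 + \frac{2 i \sqrt{418}}{19}} - 43577 = \frac{- \frac{3589}{19} - \frac{88 i \sqrt{418}}{361}}{82 + \frac{2 i \sqrt{418}}{19}} - 43577 = -43577 + \frac{- \frac{3589}{19} - \frac{88 i \sqrt{418}}{361}}{82 + \frac{2 i \sqrt{418}}{19}}$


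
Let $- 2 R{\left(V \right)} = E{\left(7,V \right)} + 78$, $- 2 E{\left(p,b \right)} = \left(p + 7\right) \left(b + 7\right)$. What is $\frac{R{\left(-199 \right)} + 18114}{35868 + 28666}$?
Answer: $\frac{17403}{64534} \approx 0.26967$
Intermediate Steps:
$E{\left(p,b \right)} = - \frac{\left(7 + b\right) \left(7 + p\right)}{2}$ ($E{\left(p,b \right)} = - \frac{\left(p + 7\right) \left(b + 7\right)}{2} = - \frac{\left(7 + p\right) \left(7 + b\right)}{2} = - \frac{\left(7 + b\right) \left(7 + p\right)}{2}$)
$R{\left(V \right)} = - \frac{29}{2} + \frac{7 V}{2}$ ($R{\left(V \right)} = - \frac{\left(- \frac{49}{2} - \frac{7 V}{2} - \frac{49}{2} - \frac{1}{2} V 7\right) + 78}{2} = - \frac{\left(- \frac{49}{2} - \frac{7 V}{2} - \frac{49}{2} - \frac{7 V}{2}\right) + 78}{2} = - \frac{\left(-49 - 7 V\right) + 78}{2} = - \frac{29 - 7 V}{2} = - \frac{29}{2} + \frac{7 V}{2}$)
$\frac{R{\left(-199 \right)} + 18114}{35868 + 28666} = \frac{\left(- \frac{29}{2} + \frac{7}{2} \left(-199\right)\right) + 18114}{35868 + 28666} = \frac{\left(- \frac{29}{2} - \frac{1393}{2}\right) + 18114}{64534} = \left(-711 + 18114\right) \frac{1}{64534} = 17403 \cdot \frac{1}{64534} = \frac{17403}{64534}$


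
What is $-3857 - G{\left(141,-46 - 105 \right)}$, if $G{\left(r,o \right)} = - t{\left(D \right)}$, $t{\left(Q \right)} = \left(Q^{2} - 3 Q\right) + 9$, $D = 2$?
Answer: $-3850$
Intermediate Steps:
$t{\left(Q \right)} = 9 + Q^{2} - 3 Q$
$G{\left(r,o \right)} = -7$ ($G{\left(r,o \right)} = - (9 + 2^{2} - 6) = - (9 + 4 - 6) = \left(-1\right) 7 = -7$)
$-3857 - G{\left(141,-46 - 105 \right)} = -3857 - -7 = -3857 + 7 = -3850$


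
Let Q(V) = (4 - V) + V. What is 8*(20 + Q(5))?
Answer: 192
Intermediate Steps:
Q(V) = 4
8*(20 + Q(5)) = 8*(20 + 4) = 8*24 = 192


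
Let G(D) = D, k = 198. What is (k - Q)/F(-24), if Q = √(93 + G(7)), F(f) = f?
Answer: -47/6 ≈ -7.8333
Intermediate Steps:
Q = 10 (Q = √(93 + 7) = √100 = 10)
(k - Q)/F(-24) = (198 - 1*10)/(-24) = (198 - 10)*(-1/24) = 188*(-1/24) = -47/6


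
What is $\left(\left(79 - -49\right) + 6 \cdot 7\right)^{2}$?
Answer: $28900$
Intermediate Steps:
$\left(\left(79 - -49\right) + 6 \cdot 7\right)^{2} = \left(\left(79 + 49\right) + 42\right)^{2} = \left(128 + 42\right)^{2} = 170^{2} = 28900$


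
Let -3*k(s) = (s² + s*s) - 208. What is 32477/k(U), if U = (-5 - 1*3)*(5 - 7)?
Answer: -97431/304 ≈ -320.50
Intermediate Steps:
U = 16 (U = (-5 - 3)*(-2) = -8*(-2) = 16)
k(s) = 208/3 - 2*s²/3 (k(s) = -((s² + s*s) - 208)/3 = -((s² + s²) - 208)/3 = -(2*s² - 208)/3 = -(-208 + 2*s²)/3 = 208/3 - 2*s²/3)
32477/k(U) = 32477/(208/3 - ⅔*16²) = 32477/(208/3 - ⅔*256) = 32477/(208/3 - 512/3) = 32477/(-304/3) = 32477*(-3/304) = -97431/304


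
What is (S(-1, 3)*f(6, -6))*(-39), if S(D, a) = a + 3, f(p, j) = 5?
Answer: -1170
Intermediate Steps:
S(D, a) = 3 + a
(S(-1, 3)*f(6, -6))*(-39) = ((3 + 3)*5)*(-39) = (6*5)*(-39) = 30*(-39) = -1170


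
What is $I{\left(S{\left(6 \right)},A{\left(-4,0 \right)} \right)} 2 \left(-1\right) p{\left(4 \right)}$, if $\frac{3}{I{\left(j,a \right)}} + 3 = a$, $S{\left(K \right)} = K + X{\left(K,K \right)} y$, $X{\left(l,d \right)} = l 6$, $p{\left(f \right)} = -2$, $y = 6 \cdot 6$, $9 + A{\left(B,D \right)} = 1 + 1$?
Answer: $- \frac{6}{5} \approx -1.2$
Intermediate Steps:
$A{\left(B,D \right)} = -7$ ($A{\left(B,D \right)} = -9 + \left(1 + 1\right) = -9 + 2 = -7$)
$y = 36$
$X{\left(l,d \right)} = 6 l$
$S{\left(K \right)} = 217 K$ ($S{\left(K \right)} = K + 6 K 36 = K + 216 K = 217 K$)
$I{\left(j,a \right)} = \frac{3}{-3 + a}$
$I{\left(S{\left(6 \right)},A{\left(-4,0 \right)} \right)} 2 \left(-1\right) p{\left(4 \right)} = \frac{3}{-3 - 7} \cdot 2 \left(-1\right) \left(-2\right) = \frac{3}{-10} \cdot 2 \left(-1\right) \left(-2\right) = 3 \left(- \frac{1}{10}\right) 2 \left(-1\right) \left(-2\right) = \left(- \frac{3}{10}\right) 2 \left(-1\right) \left(-2\right) = \left(- \frac{3}{5}\right) \left(-1\right) \left(-2\right) = \frac{3}{5} \left(-2\right) = - \frac{6}{5}$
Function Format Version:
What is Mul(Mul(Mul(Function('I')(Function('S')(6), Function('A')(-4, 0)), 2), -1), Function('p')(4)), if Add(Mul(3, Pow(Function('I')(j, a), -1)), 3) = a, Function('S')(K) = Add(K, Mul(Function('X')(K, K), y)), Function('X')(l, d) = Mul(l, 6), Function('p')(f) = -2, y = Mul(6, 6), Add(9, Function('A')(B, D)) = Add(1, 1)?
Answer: Rational(-6, 5) ≈ -1.2000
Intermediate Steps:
Function('A')(B, D) = -7 (Function('A')(B, D) = Add(-9, Add(1, 1)) = Add(-9, 2) = -7)
y = 36
Function('X')(l, d) = Mul(6, l)
Function('S')(K) = Mul(217, K) (Function('S')(K) = Add(K, Mul(Mul(6, K), 36)) = Add(K, Mul(216, K)) = Mul(217, K))
Function('I')(j, a) = Mul(3, Pow(Add(-3, a), -1))
Mul(Mul(Mul(Function('I')(Function('S')(6), Function('A')(-4, 0)), 2), -1), Function('p')(4)) = Mul(Mul(Mul(Mul(3, Pow(Add(-3, -7), -1)), 2), -1), -2) = Mul(Mul(Mul(Mul(3, Pow(-10, -1)), 2), -1), -2) = Mul(Mul(Mul(Mul(3, Rational(-1, 10)), 2), -1), -2) = Mul(Mul(Mul(Rational(-3, 10), 2), -1), -2) = Mul(Mul(Rational(-3, 5), -1), -2) = Mul(Rational(3, 5), -2) = Rational(-6, 5)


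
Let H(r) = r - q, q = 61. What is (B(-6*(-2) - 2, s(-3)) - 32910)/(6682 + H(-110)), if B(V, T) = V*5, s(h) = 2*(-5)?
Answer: -32860/6511 ≈ -5.0468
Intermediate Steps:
s(h) = -10
B(V, T) = 5*V
H(r) = -61 + r (H(r) = r - 1*61 = r - 61 = -61 + r)
(B(-6*(-2) - 2, s(-3)) - 32910)/(6682 + H(-110)) = (5*(-6*(-2) - 2) - 32910)/(6682 + (-61 - 110)) = (5*(12 - 2) - 32910)/(6682 - 171) = (5*10 - 32910)/6511 = (50 - 32910)*(1/6511) = -32860*1/6511 = -32860/6511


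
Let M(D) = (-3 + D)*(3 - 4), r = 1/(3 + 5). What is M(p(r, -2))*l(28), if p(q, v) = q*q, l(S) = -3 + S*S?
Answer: 149171/64 ≈ 2330.8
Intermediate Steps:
r = 1/8 ≈ 0.12500
l(S) = -3 + S**2
p(q, v) = q**2
M(D) = 3 - D (M(D) = (-3 + D)*(-1) = 3 - D)
M(p(r, -2))*l(28) = (3 - (1/8)**2)*(-3 + 28**2) = (3 - 1*1/64)*(-3 + 784) = (3 - 1/64)*781 = (191/64)*781 = 149171/64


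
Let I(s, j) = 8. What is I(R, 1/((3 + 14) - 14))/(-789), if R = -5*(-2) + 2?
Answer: -8/789 ≈ -0.010139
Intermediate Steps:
R = 12 (R = 10 + 2 = 12)
I(R, 1/((3 + 14) - 14))/(-789) = 8/(-789) = 8*(-1/789) = -8/789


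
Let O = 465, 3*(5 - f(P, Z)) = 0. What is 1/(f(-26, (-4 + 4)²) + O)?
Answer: 1/470 ≈ 0.0021277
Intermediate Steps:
f(P, Z) = 5 (f(P, Z) = 5 - ⅓*0 = 5 + 0 = 5)
1/(f(-26, (-4 + 4)²) + O) = 1/(5 + 465) = 1/470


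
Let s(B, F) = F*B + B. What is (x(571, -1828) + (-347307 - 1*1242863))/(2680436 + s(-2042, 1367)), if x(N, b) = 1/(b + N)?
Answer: 1998843691/142066140 ≈ 14.070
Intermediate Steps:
x(N, b) = 1/(N + b)
s(B, F) = B + B*F (s(B, F) = B*F + B = B + B*F)
(x(571, -1828) + (-347307 - 1*1242863))/(2680436 + s(-2042, 1367)) = (1/(571 - 1828) + (-347307 - 1*1242863))/(2680436 - 2042*(1 + 1367)) = (1/(-1257) + (-347307 - 1242863))/(2680436 - 2042*1368) = (-1/1257 - 1590170)/(2680436 - 2793456) = -1998843691/1257/(-113020) = -1998843691/1257*(-1/113020) = 1998843691/142066140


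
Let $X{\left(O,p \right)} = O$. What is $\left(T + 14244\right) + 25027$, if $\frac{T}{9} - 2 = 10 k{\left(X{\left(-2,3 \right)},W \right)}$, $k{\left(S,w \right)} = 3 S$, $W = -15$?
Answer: $38749$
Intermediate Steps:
$T = -522$ ($T = 18 + 9 \cdot 10 \cdot 3 \left(-2\right) = 18 + 9 \cdot 10 \left(-6\right) = 18 + 9 \left(-60\right) = 18 - 540 = -522$)
$\left(T + 14244\right) + 25027 = \left(-522 + 14244\right) + 25027 = 13722 + 25027 = 38749$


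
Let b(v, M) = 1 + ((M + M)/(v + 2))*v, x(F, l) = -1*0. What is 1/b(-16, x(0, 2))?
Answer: 1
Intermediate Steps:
x(F, l) = 0
b(v, M) = 1 + 2*M*v/(2 + v) (b(v, M) = 1 + ((2*M)/(2 + v))*v = 1 + (2*M/(2 + v))*v = 1 + 2*M*v/(2 + v))
1/b(-16, x(0, 2)) = 1/((2 - 16 + 2*0*(-16))/(2 - 16)) = 1/((2 - 16 + 0)/(-14)) = 1/(-1/14*(-14)) = 1/1 = 1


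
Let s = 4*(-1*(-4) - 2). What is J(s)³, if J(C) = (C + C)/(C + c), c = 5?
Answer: 4096/2197 ≈ 1.8644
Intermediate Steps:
s = 8 (s = 4*(4 - 2) = 4*2 = 8)
J(C) = 2*C/(5 + C) (J(C) = (C + C)/(C + 5) = (2*C)/(5 + C) = 2*C/(5 + C))
J(s)³ = (2*8/(5 + 8))³ = (2*8/13)³ = (2*8*(1/13))³ = (16/13)³ = 4096/2197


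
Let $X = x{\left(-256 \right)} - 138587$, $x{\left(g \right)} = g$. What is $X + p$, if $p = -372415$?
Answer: $-511258$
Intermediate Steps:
$X = -138843$ ($X = -256 - 138587 = -138843$)
$X + p = -138843 - 372415 = -511258$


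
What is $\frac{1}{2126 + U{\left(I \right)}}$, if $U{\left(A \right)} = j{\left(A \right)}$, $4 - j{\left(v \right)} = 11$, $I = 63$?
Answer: $\frac{1}{2119} \approx 0.00047192$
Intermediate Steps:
$j{\left(v \right)} = -7$ ($j{\left(v \right)} = 4 - 11 = -7$)
$U{\left(A \right)} = -7$
$\frac{1}{2126 + U{\left(I \right)}} = \frac{1}{2126 - 7} = \frac{1}{2119}$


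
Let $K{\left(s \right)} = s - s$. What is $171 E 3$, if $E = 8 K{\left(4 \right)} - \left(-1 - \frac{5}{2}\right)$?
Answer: $\frac{3591}{2} \approx 1795.5$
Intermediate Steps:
$K{\left(s \right)} = 0$
$E = \frac{7}{2}$ ($E = 8 \cdot 0 - \left(-1 - \frac{5}{2}\right) = 0 - - \frac{7}{2} = 0 + \left(1 + \frac{5}{2}\right) = 0 + \frac{7}{2} = \frac{7}{2} \approx 3.5$)
$171 E 3 = 171 \cdot \frac{7}{2} \cdot 3 = \frac{1197}{2} \cdot 3 = \frac{3591}{2}$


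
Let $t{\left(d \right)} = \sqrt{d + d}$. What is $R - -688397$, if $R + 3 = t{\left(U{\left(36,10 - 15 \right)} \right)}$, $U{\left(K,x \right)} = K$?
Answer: $688394 + 6 \sqrt{2} \approx 6.884 \cdot 10^{5}$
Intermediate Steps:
$t{\left(d \right)} = \sqrt{2} \sqrt{d}$ ($t{\left(d \right)} = \sqrt{2 d} = \sqrt{2} \sqrt{d}$)
$R = -3 + 6 \sqrt{2}$ ($R = -3 + \sqrt{2} \sqrt{36} = -3 + \sqrt{2} \cdot 6 = -3 + 6 \sqrt{2} \approx 5.4853$)
$R - -688397 = \left(-3 + 6 \sqrt{2}\right) - -688397 = \left(-3 + 6 \sqrt{2}\right) + 688397 = 688394 + 6 \sqrt{2}$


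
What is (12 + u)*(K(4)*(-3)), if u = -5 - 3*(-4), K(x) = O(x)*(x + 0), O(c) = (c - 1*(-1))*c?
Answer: -4560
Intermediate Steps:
O(c) = c*(1 + c) (O(c) = (c + 1)*c = (1 + c)*c = c*(1 + c))
K(x) = x²*(1 + x) (K(x) = (x*(1 + x))*(x + 0) = (x*(1 + x))*x = x²*(1 + x))
u = 7 (u = -5 + 12 = 7)
(12 + u)*(K(4)*(-3)) = (12 + 7)*((4²*(1 + 4))*(-3)) = 19*((16*5)*(-3)) = 19*(80*(-3)) = 19*(-240) = -4560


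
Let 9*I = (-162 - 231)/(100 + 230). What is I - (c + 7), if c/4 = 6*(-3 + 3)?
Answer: -7061/990 ≈ -7.1323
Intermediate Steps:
I = -131/990 (I = ((-162 - 231)/(100 + 230))/9 = (-393/330)/9 = (-393*1/330)/9 = (1/9)*(-131/110) = -131/990 ≈ -0.13232)
c = 0 (c = 4*(6*(-3 + 3)) = 4*(6*0) = 4*0 = 0)
I - (c + 7) = -131/990 - (0 + 7) = -131/990 - 1*7 = -131/990 - 7 = -7061/990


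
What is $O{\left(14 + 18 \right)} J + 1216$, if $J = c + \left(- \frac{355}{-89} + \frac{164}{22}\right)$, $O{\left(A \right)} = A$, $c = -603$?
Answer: $- \frac{17341824}{979} \approx -17714.0$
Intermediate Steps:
$J = - \frac{579134}{979}$ ($J = -603 + \left(- \frac{355}{-89} + \frac{164}{22}\right) = -603 + \left(\left(-355\right) \left(- \frac{1}{89}\right) + 164 \cdot \frac{1}{22}\right) = -603 + \left(\frac{355}{89} + \frac{82}{11}\right) = -603 + \frac{11203}{979} = - \frac{579134}{979} \approx -591.56$)
$O{\left(14 + 18 \right)} J + 1216 = \left(14 + 18\right) \left(- \frac{579134}{979}\right) + 1216 = 32 \left(- \frac{579134}{979}\right) + 1216 = - \frac{18532288}{979} + 1216 = - \frac{17341824}{979}$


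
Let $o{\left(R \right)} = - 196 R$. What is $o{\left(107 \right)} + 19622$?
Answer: $-1350$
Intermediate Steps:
$o{\left(107 \right)} + 19622 = \left(-196\right) 107 + 19622 = -20972 + 19622 = -1350$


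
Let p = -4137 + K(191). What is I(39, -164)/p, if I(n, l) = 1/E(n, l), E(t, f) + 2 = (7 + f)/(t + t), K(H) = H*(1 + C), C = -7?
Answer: 26/551193 ≈ 4.7170e-5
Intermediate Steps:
K(H) = -6*H (K(H) = H*(1 - 7) = H*(-6) = -6*H)
E(t, f) = -2 + (7 + f)/(2*t) (E(t, f) = -2 + (7 + f)/(t + t) = -2 + (7 + f)/((2*t)) = -2 + (7 + f)*(1/(2*t)) = -2 + (7 + f)/(2*t))
p = -5283 (p = -4137 - 6*191 = -4137 - 1146 = -5283)
I(n, l) = 2*n/(7 + l - 4*n) (I(n, l) = 1/((7 + l - 4*n)/(2*n)) = 2*n/(7 + l - 4*n))
I(39, -164)/p = (2*39/(7 - 164 - 4*39))/(-5283) = (2*39/(7 - 164 - 156))*(-1/5283) = (2*39/(-313))*(-1/5283) = (2*39*(-1/313))*(-1/5283) = -78/313*(-1/5283) = 26/551193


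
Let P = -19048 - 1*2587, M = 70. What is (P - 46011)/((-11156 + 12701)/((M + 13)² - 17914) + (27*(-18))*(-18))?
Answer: -49719810/6429677 ≈ -7.7329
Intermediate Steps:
P = -21635 (P = -19048 - 2587 = -21635)
(P - 46011)/((-11156 + 12701)/((M + 13)² - 17914) + (27*(-18))*(-18)) = (-21635 - 46011)/((-11156 + 12701)/((70 + 13)² - 17914) + (27*(-18))*(-18)) = -67646/(1545/(83² - 17914) - 486*(-18)) = -67646/(1545/(6889 - 17914) + 8748) = -67646/(1545/(-11025) + 8748) = -67646/(1545*(-1/11025) + 8748) = -67646/(-103/735 + 8748) = -67646/6429677/735 = -67646*735/6429677 = -49719810/6429677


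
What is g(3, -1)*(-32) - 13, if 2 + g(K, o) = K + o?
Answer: -13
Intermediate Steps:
g(K, o) = -2 + K + o (g(K, o) = -2 + (K + o) = -2 + K + o)
g(3, -1)*(-32) - 13 = (-2 + 3 - 1)*(-32) - 13 = 0*(-32) - 13 = 0 - 13 = -13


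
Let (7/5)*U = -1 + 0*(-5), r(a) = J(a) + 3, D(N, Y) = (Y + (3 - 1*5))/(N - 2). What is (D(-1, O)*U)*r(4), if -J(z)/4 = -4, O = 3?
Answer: 95/21 ≈ 4.5238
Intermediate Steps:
J(z) = 16 (J(z) = -4*(-4) = 16)
D(N, Y) = (-2 + Y)/(-2 + N) (D(N, Y) = (Y + (3 - 5))/(-2 + N) = (Y - 2)/(-2 + N) = (-2 + Y)/(-2 + N))
r(a) = 19 (r(a) = 16 + 3 = 19)
U = -5/7 (U = 5*(-1 + 0*(-5))/7 = 5*(-1 + 0)/7 = (5/7)*(-1) = -5/7 ≈ -0.71429)
(D(-1, O)*U)*r(4) = (((-2 + 3)/(-2 - 1))*(-5/7))*19 = ((1/(-3))*(-5/7))*19 = (-⅓*1*(-5/7))*19 = -⅓*(-5/7)*19 = (5/21)*19 = 95/21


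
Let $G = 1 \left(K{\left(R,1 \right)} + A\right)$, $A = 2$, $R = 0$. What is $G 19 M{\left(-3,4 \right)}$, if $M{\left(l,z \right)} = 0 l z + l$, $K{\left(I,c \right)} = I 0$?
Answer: $-114$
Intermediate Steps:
$K{\left(I,c \right)} = 0$
$G = 2$ ($G = 1 \left(0 + 2\right) = 1 \cdot 2 = 2$)
$M{\left(l,z \right)} = l$ ($M{\left(l,z \right)} = 0 z + l = 0 + l = l$)
$G 19 M{\left(-3,4 \right)} = 2 \cdot 19 \left(-3\right) = 38 \left(-3\right) = -114$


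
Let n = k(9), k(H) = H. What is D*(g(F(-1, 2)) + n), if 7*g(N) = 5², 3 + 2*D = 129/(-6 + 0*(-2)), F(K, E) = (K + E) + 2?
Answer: -154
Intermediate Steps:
F(K, E) = 2 + E + K (F(K, E) = (E + K) + 2 = 2 + E + K)
n = 9
D = -49/4 (D = -3/2 + (129/(-6 + 0*(-2)))/2 = -3/2 + (129/(-6 + 0))/2 = -3/2 + (129/(-6))/2 = -3/2 + (129*(-⅙))/2 = -3/2 + (½)*(-43/2) = -3/2 - 43/4 = -49/4 ≈ -12.250)
g(N) = 25/7 (g(N) = (⅐)*5² = (⅐)*25 = 25/7)
D*(g(F(-1, 2)) + n) = -49*(25/7 + 9)/4 = -49/4*88/7 = -154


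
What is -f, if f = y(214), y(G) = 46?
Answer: -46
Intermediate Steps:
f = 46
-f = -1*46 = -46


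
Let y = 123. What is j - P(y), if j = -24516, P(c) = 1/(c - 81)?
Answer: -1029673/42 ≈ -24516.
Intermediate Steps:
P(c) = 1/(-81 + c)
j - P(y) = -24516 - 1/(-81 + 123) = -24516 - 1/42 = -1029673/42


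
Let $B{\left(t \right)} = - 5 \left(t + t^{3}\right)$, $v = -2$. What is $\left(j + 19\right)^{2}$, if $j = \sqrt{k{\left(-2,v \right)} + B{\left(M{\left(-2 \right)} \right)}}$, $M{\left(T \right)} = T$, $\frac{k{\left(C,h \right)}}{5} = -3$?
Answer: $\left(19 + \sqrt{35}\right)^{2} \approx 620.81$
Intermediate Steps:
$k{\left(C,h \right)} = -15$ ($k{\left(C,h \right)} = 5 \left(-3\right) = -15$)
$B{\left(t \right)} = - 5 t - 5 t^{3}$
$j = \sqrt{35}$ ($j = \sqrt{-15 - - 10 \left(1 + \left(-2\right)^{2}\right)} = \sqrt{-15 - - 10 \left(1 + 4\right)} = \sqrt{-15 - \left(-10\right) 5} = \sqrt{-15 + 50} = \sqrt{35} \approx 5.9161$)
$\left(j + 19\right)^{2} = \left(\sqrt{35} + 19\right)^{2} = \left(19 + \sqrt{35}\right)^{2}$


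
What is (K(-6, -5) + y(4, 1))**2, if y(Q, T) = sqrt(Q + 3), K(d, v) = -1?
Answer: (1 - sqrt(7))**2 ≈ 2.7085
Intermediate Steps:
y(Q, T) = sqrt(3 + Q)
(K(-6, -5) + y(4, 1))**2 = (-1 + sqrt(3 + 4))**2 = (-1 + sqrt(7))**2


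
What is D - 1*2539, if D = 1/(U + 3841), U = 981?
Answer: -12243057/4822 ≈ -2539.0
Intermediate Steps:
D = 1/4822 (D = 1/(981 + 3841) = 1/4822 ≈ 0.00020738)
D - 1*2539 = 1/4822 - 1*2539 = 1/4822 - 2539 = -12243057/4822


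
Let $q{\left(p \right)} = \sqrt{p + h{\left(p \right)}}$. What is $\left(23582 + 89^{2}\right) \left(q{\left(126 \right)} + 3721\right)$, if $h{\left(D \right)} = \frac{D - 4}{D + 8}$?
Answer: $117222663 + \frac{31503 \sqrt{569701}}{67} \approx 1.1758 \cdot 10^{8}$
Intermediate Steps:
$h{\left(D \right)} = \frac{-4 + D}{8 + D}$
$q{\left(p \right)} = \sqrt{p + \frac{-4 + p}{8 + p}}$
$\left(23582 + 89^{2}\right) \left(q{\left(126 \right)} + 3721\right) = \left(23582 + 89^{2}\right) \left(\sqrt{\frac{-4 + 126 + 126 \left(8 + 126\right)}{8 + 126}} + 3721\right) = \left(23582 + 7921\right) \left(\sqrt{\frac{-4 + 126 + 126 \cdot 134}{134}} + 3721\right) = 31503 \left(\sqrt{\frac{-4 + 126 + 16884}{134}} + 3721\right) = 31503 \left(\sqrt{\frac{1}{134} \cdot 17006} + 3721\right) = 31503 \left(\sqrt{\frac{8503}{67}} + 3721\right) = 31503 \left(\frac{\sqrt{569701}}{67} + 3721\right) = 31503 \left(3721 + \frac{\sqrt{569701}}{67}\right) = 117222663 + \frac{31503 \sqrt{569701}}{67}$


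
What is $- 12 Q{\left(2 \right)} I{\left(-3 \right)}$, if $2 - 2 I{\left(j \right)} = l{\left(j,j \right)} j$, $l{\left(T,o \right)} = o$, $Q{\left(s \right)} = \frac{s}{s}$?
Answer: $42$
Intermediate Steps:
$Q{\left(s \right)} = 1$
$I{\left(j \right)} = 1 - \frac{j^{2}}{2}$ ($I{\left(j \right)} = 1 - \frac{j j}{2} = 1 - \frac{j^{2}}{2}$)
$- 12 Q{\left(2 \right)} I{\left(-3 \right)} = \left(-12\right) 1 \left(1 - \frac{\left(-3\right)^{2}}{2}\right) = - 12 \left(1 - \frac{9}{2}\right) = \left(-12\right) \left(- \frac{7}{2}\right) = 42$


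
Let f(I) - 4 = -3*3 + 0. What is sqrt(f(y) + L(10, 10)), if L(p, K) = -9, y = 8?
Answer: I*sqrt(14) ≈ 3.7417*I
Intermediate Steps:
f(I) = -5 (f(I) = 4 + (-3*3 + 0) = 4 + (-9 + 0) = 4 - 9 = -5)
sqrt(f(y) + L(10, 10)) = sqrt(-5 - 9) = sqrt(-14) = I*sqrt(14)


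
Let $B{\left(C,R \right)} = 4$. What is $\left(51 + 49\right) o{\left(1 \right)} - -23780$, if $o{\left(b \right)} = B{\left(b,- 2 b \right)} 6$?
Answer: $26180$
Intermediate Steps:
$o{\left(b \right)} = 24$ ($o{\left(b \right)} = 4 \cdot 6 = 24$)
$\left(51 + 49\right) o{\left(1 \right)} - -23780 = \left(51 + 49\right) 24 - -23780 = 100 \cdot 24 + 23780 = 2400 + 23780 = 26180$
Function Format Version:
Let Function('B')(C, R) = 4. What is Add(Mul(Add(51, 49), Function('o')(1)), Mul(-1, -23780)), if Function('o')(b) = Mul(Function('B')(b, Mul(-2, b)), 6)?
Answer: 26180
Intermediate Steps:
Function('o')(b) = 24 (Function('o')(b) = Mul(4, 6) = 24)
Add(Mul(Add(51, 49), Function('o')(1)), Mul(-1, -23780)) = Add(Mul(Add(51, 49), 24), Mul(-1, -23780)) = Add(Mul(100, 24), 23780) = Add(2400, 23780) = 26180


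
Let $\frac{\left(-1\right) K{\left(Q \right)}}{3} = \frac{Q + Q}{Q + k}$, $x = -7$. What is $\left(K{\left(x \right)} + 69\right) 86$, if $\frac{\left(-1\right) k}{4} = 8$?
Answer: $\frac{75938}{13} \approx 5841.4$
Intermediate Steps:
$k = -32$ ($k = \left(-4\right) 8 = -32$)
$K{\left(Q \right)} = - \frac{6 Q}{-32 + Q}$ ($K{\left(Q \right)} = - 3 \frac{Q + Q}{Q - 32} = - 3 \frac{2 Q}{-32 + Q} = - \frac{6 Q}{-32 + Q}$)
$\left(K{\left(x \right)} + 69\right) 86 = \left(\left(-6\right) \left(-7\right) \frac{1}{-32 - 7} + 69\right) 86 = \left(\left(-6\right) \left(-7\right) \frac{1}{-39} + 69\right) 86 = \left(\left(-6\right) \left(-7\right) \left(- \frac{1}{39}\right) + 69\right) 86 = \left(- \frac{14}{13} + 69\right) 86 = \frac{883}{13} \cdot 86 = \frac{75938}{13}$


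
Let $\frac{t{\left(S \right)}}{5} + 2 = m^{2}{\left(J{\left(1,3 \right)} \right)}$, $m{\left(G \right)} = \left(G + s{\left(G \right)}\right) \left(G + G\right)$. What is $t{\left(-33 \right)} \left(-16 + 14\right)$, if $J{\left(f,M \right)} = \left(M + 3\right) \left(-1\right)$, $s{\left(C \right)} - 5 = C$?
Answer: $-70540$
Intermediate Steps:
$s{\left(C \right)} = 5 + C$
$J{\left(f,M \right)} = -3 - M$ ($J{\left(f,M \right)} = \left(3 + M\right) \left(-1\right) = -3 - M$)
$m{\left(G \right)} = 2 G \left(5 + 2 G\right)$ ($m{\left(G \right)} = \left(G + \left(5 + G\right)\right) \left(G + G\right) = \left(5 + 2 G\right) 2 G = 2 G \left(5 + 2 G\right)$)
$t{\left(S \right)} = 35270$ ($t{\left(S \right)} = -10 + 5 \left(2 \left(-3 - 3\right) \left(5 + 2 \left(-3 - 3\right)\right)\right)^{2} = -10 + 5 \left(2 \left(-6\right) \left(5 + 2 \left(-6\right)\right)\right)^{2} = -10 + 5 \left(2 \left(-6\right) \left(5 - 12\right)\right)^{2} = -10 + 5 \left(2 \left(-6\right) \left(-7\right)\right)^{2} = -10 + 5 \cdot 84^{2} = -10 + 5 \cdot 7056 = -10 + 35280 = 35270$)
$t{\left(-33 \right)} \left(-16 + 14\right) = 35270 \left(-16 + 14\right) = 35270 \left(-2\right) = -70540$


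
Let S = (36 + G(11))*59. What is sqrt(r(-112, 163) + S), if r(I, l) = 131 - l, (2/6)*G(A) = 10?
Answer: sqrt(3862) ≈ 62.145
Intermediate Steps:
G(A) = 30 (G(A) = 3*10 = 30)
S = 3894 (S = (36 + 30)*59 = 66*59 = 3894)
sqrt(r(-112, 163) + S) = sqrt((131 - 1*163) + 3894) = sqrt((131 - 163) + 3894) = sqrt(-32 + 3894) = sqrt(3862)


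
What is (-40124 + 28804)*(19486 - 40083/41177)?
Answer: -9082431509480/41177 ≈ -2.2057e+8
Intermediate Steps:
(-40124 + 28804)*(19486 - 40083/41177) = -11320*(19486 - 40083*1/41177) = -11320*(19486 - 40083/41177) = -11320*802334939/41177 = -9082431509480/41177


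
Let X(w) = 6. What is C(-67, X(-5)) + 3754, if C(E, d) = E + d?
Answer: 3693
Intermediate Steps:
C(-67, X(-5)) + 3754 = (-67 + 6) + 3754 = -61 + 3754 = 3693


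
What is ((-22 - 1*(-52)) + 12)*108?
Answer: 4536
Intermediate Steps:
((-22 - 1*(-52)) + 12)*108 = ((-22 + 52) + 12)*108 = (30 + 12)*108 = 42*108 = 4536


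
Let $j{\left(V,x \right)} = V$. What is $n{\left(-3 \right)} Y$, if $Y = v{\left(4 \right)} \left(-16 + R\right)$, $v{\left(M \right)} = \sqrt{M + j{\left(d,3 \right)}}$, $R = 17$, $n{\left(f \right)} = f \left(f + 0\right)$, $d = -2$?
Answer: $9 \sqrt{2} \approx 12.728$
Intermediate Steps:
$n{\left(f \right)} = f^{2}$ ($n{\left(f \right)} = f f = f^{2}$)
$v{\left(M \right)} = \sqrt{-2 + M}$ ($v{\left(M \right)} = \sqrt{M - 2} = \sqrt{-2 + M}$)
$Y = \sqrt{2}$ ($Y = \sqrt{-2 + 4} \left(-16 + 17\right) = \sqrt{2} \cdot 1 = \sqrt{2} \approx 1.4142$)
$n{\left(-3 \right)} Y = \left(-3\right)^{2} \sqrt{2} = 9 \sqrt{2}$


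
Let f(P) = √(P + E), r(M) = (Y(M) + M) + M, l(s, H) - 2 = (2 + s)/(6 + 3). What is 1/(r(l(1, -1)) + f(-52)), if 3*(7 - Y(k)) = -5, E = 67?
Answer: 24/293 - 9*√15/1465 ≈ 0.058118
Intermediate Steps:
Y(k) = 26/3 (Y(k) = 7 - ⅓*(-5) = 7 + 5/3 = 26/3)
l(s, H) = 20/9 + s/9 (l(s, H) = 2 + (2 + s)/(6 + 3) = 2 + (2 + s)/9 = 2 + (2 + s)*(⅑) = 2 + (2/9 + s/9) = 20/9 + s/9)
r(M) = 26/3 + 2*M (r(M) = (26/3 + M) + M = 26/3 + 2*M)
f(P) = √(67 + P) (f(P) = √(P + 67) = √(67 + P))
1/(r(l(1, -1)) + f(-52)) = 1/((26/3 + 2*(20/9 + (⅑)*1)) + √(67 - 52)) = 1/((26/3 + 2*(20/9 + ⅑)) + √15) = 1/((26/3 + 2*(7/3)) + √15) = 1/((26/3 + 14/3) + √15) = 1/(40/3 + √15)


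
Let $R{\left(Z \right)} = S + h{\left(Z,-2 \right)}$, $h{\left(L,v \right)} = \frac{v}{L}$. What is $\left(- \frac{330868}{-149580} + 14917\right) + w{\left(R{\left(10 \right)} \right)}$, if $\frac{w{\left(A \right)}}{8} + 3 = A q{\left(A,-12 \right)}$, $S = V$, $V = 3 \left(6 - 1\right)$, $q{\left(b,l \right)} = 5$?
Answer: $\frac{579144292}{37395} \approx 15487.0$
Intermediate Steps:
$V = 15$ ($V = 3 \cdot 5 = 15$)
$S = 15$
$R{\left(Z \right)} = 15 - \frac{2}{Z}$
$w{\left(A \right)} = -24 + 40 A$ ($w{\left(A \right)} = -24 + 8 A 5 = -24 + 8 \cdot 5 A = -24 + 40 A$)
$\left(- \frac{330868}{-149580} + 14917\right) + w{\left(R{\left(10 \right)} \right)} = \left(- \frac{330868}{-149580} + 14917\right) - \left(24 - 40 \left(15 - \frac{2}{10}\right)\right) = \left(\left(-330868\right) \left(- \frac{1}{149580}\right) + 14917\right) - \left(24 - 40 \left(15 - \frac{1}{5}\right)\right) = \left(\frac{82717}{37395} + 14917\right) - \left(24 - 40 \left(15 - \frac{1}{5}\right)\right) = \frac{557903932}{37395} + \left(-24 + 40 \cdot \frac{74}{5}\right) = \frac{557903932}{37395} + \left(-24 + 592\right) = \frac{557903932}{37395} + 568 = \frac{579144292}{37395}$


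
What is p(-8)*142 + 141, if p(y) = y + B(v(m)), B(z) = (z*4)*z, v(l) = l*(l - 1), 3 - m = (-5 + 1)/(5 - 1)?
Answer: 80797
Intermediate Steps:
m = 4 (m = 3 - (-5 + 1)/(5 - 1) = 3 - (-4)/4 = 3 - 1*(-1) = 3 + 1 = 4)
v(l) = l*(-1 + l)
B(z) = 4*z**2 (B(z) = (4*z)*z = 4*z**2)
p(y) = 576 + y (p(y) = y + 4*(4*(-1 + 4))**2 = y + 4*(4*3)**2 = y + 4*12**2 = y + 4*144 = y + 576 = 576 + y)
p(-8)*142 + 141 = (576 - 8)*142 + 141 = 568*142 + 141 = 80656 + 141 = 80797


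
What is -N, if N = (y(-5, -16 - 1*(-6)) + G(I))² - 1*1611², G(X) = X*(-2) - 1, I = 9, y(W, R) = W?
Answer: 2594745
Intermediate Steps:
G(X) = -1 - 2*X (G(X) = -2*X - 1 = -1 - 2*X)
N = -2594745 (N = (-5 + (-1 - 2*9))² - 1*1611² = (-5 + (-1 - 18))² - 1*2595321 = (-5 - 19)² - 2595321 = (-24)² - 2595321 = 576 - 2595321 = -2594745)
-N = -1*(-2594745) = 2594745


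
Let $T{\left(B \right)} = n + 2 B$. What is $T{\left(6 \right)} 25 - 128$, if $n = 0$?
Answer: $172$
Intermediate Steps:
$T{\left(B \right)} = 2 B$ ($T{\left(B \right)} = 0 + 2 B = 2 B$)
$T{\left(6 \right)} 25 - 128 = 2 \cdot 6 \cdot 25 - 128 = 12 \cdot 25 - 128 = 300 - 128 = 172$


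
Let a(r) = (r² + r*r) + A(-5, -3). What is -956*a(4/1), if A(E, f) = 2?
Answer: -32504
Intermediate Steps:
a(r) = 2 + 2*r² (a(r) = (r² + r*r) + 2 = (r² + r²) + 2 = 2*r² + 2 = 2 + 2*r²)
-956*a(4/1) = -956*(2 + 2*(4/1)²) = -956*(2 + 2*(4*1)²) = -956*(2 + 2*4²) = -956*(2 + 2*16) = -956*(2 + 32) = -956*34 = -32504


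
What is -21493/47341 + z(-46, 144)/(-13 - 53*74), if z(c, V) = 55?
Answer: -17435742/37257367 ≈ -0.46798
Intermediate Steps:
-21493/47341 + z(-46, 144)/(-13 - 53*74) = -21493/47341 + 55/(-13 - 53*74) = -21493*1/47341 + 55/(-13 - 3922) = -21493/47341 + 55/(-3935) = -21493/47341 + 55*(-1/3935) = -21493/47341 - 11/787 = -17435742/37257367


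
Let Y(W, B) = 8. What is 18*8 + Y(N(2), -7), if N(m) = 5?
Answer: 152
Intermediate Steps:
18*8 + Y(N(2), -7) = 18*8 + 8 = 144 + 8 = 152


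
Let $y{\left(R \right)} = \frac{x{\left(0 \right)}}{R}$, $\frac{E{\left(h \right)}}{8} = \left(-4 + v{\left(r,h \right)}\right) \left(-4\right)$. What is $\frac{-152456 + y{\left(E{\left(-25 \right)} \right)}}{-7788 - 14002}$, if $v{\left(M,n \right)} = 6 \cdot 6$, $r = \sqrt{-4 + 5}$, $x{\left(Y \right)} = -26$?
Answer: $\frac{78057459}{11156480} \approx 6.9966$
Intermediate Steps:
$r = 1$ ($r = \sqrt{1} = 1$)
$v{\left(M,n \right)} = 36$
$E{\left(h \right)} = -1024$ ($E{\left(h \right)} = 8 \left(-4 + 36\right) \left(-4\right) = 8 \cdot 32 \left(-4\right) = 8 \left(-128\right) = -1024$)
$y{\left(R \right)} = - \frac{26}{R}$
$\frac{-152456 + y{\left(E{\left(-25 \right)} \right)}}{-7788 - 14002} = \frac{-152456 - \frac{26}{-1024}}{-7788 - 14002} = \frac{-152456 - - \frac{13}{512}}{-21790} = \left(-152456 + \frac{13}{512}\right) \left(- \frac{1}{21790}\right) = \left(- \frac{78057459}{512}\right) \left(- \frac{1}{21790}\right) = \frac{78057459}{11156480}$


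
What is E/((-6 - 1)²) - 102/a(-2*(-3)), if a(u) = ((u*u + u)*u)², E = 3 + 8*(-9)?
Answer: -14921/10584 ≈ -1.4098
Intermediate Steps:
E = -69 (E = 3 - 72 = -69)
a(u) = u²*(u + u²)² (a(u) = ((u² + u)*u)² = ((u + u²)*u)² = (u*(u + u²))² = u²*(u + u²)²)
E/((-6 - 1)²) - 102/a(-2*(-3)) = -69/(-6 - 1)² - 102*1/(1296*(1 - 2*(-3))²) = -69/((-7)²) - 102*1/(1296*(1 + 6)²) = -69/49 - 102/(1296*7²) = -69*1/49 - 102/(1296*49) = -69/49 - 102/63504 = -69/49 - 102*1/63504 = -69/49 - 17/10584 = -14921/10584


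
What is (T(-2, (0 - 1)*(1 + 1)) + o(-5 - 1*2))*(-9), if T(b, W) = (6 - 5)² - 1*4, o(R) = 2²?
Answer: -9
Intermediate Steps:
o(R) = 4
T(b, W) = -3 (T(b, W) = 1² - 4 = 1 - 4 = -3)
(T(-2, (0 - 1)*(1 + 1)) + o(-5 - 1*2))*(-9) = (-3 + 4)*(-9) = 1*(-9) = -9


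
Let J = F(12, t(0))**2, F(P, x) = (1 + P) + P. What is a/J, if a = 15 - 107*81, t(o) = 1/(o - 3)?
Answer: -8652/625 ≈ -13.843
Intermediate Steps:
t(o) = 1/(-3 + o)
F(P, x) = 1 + 2*P
a = -8652 (a = 15 - 8667 = -8652)
J = 625 (J = (1 + 2*12)**2 = (1 + 24)**2 = 25**2 = 625)
a/J = -8652/625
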